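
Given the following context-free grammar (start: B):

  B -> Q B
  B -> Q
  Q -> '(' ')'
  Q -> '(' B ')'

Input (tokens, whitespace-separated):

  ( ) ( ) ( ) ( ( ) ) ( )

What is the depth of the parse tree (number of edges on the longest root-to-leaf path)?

7

[B [Q ( )] [B [Q ( )] [B [Q ( )] [B [Q ( [B [Q ( )]] )] [B [Q ( )]]]]]]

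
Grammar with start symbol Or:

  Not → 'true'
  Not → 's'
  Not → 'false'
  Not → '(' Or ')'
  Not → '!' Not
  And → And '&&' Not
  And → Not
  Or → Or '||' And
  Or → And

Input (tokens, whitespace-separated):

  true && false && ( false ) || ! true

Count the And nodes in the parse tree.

5

[Or [Or [And [And [And [Not true]] && [Not false]] && [Not ( [Or [And [Not false]]] )]]] || [And [Not ! [Not true]]]]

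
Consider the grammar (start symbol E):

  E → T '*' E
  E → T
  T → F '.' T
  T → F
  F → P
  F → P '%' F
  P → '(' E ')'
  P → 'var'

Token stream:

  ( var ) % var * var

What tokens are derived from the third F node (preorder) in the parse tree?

[E [T [F [P ( [E [T [F [P var]]]] )] % [F [P var]]]] * [E [T [F [P var]]]]]

var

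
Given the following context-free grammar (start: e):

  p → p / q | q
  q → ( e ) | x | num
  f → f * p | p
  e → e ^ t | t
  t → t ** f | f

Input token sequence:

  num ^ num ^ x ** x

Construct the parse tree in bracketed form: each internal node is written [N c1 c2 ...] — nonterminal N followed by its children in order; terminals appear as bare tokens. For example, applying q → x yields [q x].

e
e ^ t
e ^ t ^ t
t ^ t ^ t
f ^ t ^ t
p ^ t ^ t
q ^ t ^ t
num ^ t ^ t
num ^ f ^ t
num ^ p ^ t
num ^ q ^ t
num ^ num ^ t
num ^ num ^ t ** f
num ^ num ^ f ** f
num ^ num ^ p ** f
num ^ num ^ q ** f
num ^ num ^ x ** f
num ^ num ^ x ** p
num ^ num ^ x ** q
num ^ num ^ x ** x

[e [e [e [t [f [p [q num]]]]] ^ [t [f [p [q num]]]]] ^ [t [t [f [p [q x]]]] ** [f [p [q x]]]]]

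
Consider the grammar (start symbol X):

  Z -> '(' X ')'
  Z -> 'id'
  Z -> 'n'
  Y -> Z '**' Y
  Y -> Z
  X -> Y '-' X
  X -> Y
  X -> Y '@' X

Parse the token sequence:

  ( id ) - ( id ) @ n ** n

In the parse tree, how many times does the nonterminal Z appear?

[X [Y [Z ( [X [Y [Z id]]] )]] - [X [Y [Z ( [X [Y [Z id]]] )]] @ [X [Y [Z n] ** [Y [Z n]]]]]]

6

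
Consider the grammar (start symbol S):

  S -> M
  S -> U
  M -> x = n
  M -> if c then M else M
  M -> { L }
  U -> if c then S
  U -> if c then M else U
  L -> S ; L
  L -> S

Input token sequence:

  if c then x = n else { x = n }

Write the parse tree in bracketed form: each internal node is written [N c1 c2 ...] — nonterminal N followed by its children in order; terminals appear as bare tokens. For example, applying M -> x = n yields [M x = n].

S
M
if c then M else M
if c then x = n else M
if c then x = n else { L }
if c then x = n else { S }
if c then x = n else { M }
if c then x = n else { x = n }

[S [M if c then [M x = n] else [M { [L [S [M x = n]]] }]]]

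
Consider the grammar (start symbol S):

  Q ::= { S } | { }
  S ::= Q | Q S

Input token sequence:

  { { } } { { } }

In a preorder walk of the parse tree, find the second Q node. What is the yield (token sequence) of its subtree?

{ }

[S [Q { [S [Q { }]] }] [S [Q { [S [Q { }]] }]]]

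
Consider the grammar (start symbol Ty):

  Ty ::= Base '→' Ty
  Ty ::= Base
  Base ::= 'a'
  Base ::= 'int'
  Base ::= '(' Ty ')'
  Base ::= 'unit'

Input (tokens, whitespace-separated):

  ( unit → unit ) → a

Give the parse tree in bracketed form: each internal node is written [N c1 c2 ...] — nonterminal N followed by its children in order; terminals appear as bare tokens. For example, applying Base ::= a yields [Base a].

Ty
Base → Ty
( Ty ) → Ty
( Base → Ty ) → Ty
( unit → Ty ) → Ty
( unit → Base ) → Ty
( unit → unit ) → Ty
( unit → unit ) → Base
( unit → unit ) → a

[Ty [Base ( [Ty [Base unit] → [Ty [Base unit]]] )] → [Ty [Base a]]]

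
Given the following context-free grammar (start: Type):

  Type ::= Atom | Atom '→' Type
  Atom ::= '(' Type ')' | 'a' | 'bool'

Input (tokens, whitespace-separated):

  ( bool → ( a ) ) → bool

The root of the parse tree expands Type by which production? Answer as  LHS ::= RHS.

[Type [Atom ( [Type [Atom bool] → [Type [Atom ( [Type [Atom a]] )]]] )] → [Type [Atom bool]]]

Type ::= Atom '→' Type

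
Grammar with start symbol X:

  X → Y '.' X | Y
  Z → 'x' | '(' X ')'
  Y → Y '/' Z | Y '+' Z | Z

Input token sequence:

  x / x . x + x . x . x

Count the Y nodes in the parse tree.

[X [Y [Y [Z x]] / [Z x]] . [X [Y [Y [Z x]] + [Z x]] . [X [Y [Z x]] . [X [Y [Z x]]]]]]

6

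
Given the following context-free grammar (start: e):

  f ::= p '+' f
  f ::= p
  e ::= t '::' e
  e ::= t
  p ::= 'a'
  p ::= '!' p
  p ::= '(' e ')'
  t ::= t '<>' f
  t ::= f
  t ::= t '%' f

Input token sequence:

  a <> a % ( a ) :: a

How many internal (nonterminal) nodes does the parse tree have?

18

[e [t [t [t [f [p a]]] <> [f [p a]]] % [f [p ( [e [t [f [p a]]]] )]]] :: [e [t [f [p a]]]]]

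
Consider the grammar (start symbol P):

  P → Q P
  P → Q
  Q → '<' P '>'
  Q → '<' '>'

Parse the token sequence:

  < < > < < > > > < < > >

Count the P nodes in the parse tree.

[P [Q < [P [Q < >] [P [Q < [P [Q < >]] >]]] >] [P [Q < [P [Q < >]] >]]]

6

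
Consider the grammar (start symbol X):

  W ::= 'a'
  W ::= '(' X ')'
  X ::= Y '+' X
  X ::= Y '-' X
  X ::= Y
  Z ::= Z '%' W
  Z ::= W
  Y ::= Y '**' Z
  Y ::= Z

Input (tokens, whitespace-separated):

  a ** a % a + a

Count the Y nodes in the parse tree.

3

[X [Y [Y [Z [W a]]] ** [Z [Z [W a]] % [W a]]] + [X [Y [Z [W a]]]]]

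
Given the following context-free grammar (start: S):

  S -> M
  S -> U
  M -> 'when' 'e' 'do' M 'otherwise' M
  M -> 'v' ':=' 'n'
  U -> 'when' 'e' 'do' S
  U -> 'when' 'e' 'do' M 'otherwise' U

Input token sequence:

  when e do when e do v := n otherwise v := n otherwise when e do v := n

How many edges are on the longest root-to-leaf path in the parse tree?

5

[S [U when e do [M when e do [M v := n] otherwise [M v := n]] otherwise [U when e do [S [M v := n]]]]]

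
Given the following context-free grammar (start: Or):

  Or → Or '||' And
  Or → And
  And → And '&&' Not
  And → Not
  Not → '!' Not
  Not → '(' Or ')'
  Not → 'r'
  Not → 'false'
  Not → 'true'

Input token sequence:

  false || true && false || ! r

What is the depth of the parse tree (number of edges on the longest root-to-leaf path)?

[Or [Or [Or [And [Not false]]] || [And [And [Not true]] && [Not false]]] || [And [Not ! [Not r]]]]

5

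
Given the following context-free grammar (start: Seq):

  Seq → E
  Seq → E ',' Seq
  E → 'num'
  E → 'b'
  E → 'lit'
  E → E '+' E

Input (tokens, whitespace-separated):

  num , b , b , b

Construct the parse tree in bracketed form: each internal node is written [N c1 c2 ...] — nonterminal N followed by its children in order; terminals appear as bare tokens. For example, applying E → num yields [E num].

[Seq [E num] , [Seq [E b] , [Seq [E b] , [Seq [E b]]]]]

Seq
E , Seq
num , Seq
num , E , Seq
num , b , Seq
num , b , E , Seq
num , b , b , Seq
num , b , b , E
num , b , b , b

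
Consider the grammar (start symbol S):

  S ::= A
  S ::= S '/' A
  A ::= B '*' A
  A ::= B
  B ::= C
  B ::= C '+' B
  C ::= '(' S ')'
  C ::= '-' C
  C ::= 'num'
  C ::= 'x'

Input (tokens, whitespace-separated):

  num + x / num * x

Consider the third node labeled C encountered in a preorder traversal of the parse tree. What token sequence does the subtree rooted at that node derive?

[S [S [A [B [C num] + [B [C x]]]]] / [A [B [C num]] * [A [B [C x]]]]]

num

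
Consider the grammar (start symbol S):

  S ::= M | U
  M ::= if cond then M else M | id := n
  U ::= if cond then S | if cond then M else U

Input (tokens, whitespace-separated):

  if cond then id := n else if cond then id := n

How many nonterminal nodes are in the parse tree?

6

[S [U if cond then [M id := n] else [U if cond then [S [M id := n]]]]]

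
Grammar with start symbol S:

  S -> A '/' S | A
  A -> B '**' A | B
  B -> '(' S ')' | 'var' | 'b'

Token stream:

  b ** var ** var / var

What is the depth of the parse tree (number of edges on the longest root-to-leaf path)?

[S [A [B b] ** [A [B var] ** [A [B var]]]] / [S [A [B var]]]]

5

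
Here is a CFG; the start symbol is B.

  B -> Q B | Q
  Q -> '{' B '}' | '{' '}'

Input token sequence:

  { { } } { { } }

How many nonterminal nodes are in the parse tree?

[B [Q { [B [Q { }]] }] [B [Q { [B [Q { }]] }]]]

8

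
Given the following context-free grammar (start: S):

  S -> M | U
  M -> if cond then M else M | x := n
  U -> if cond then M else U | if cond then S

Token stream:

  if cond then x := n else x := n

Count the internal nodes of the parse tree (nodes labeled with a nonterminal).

4

[S [M if cond then [M x := n] else [M x := n]]]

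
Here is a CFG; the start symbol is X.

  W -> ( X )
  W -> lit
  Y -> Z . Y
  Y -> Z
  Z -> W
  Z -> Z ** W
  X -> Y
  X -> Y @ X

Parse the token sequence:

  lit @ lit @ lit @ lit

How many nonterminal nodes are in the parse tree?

[X [Y [Z [W lit]]] @ [X [Y [Z [W lit]]] @ [X [Y [Z [W lit]]] @ [X [Y [Z [W lit]]]]]]]

16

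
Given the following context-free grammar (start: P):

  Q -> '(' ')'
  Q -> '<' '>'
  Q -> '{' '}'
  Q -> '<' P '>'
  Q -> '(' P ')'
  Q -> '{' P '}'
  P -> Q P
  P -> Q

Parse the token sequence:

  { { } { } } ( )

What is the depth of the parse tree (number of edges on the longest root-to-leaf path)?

[P [Q { [P [Q { }] [P [Q { }]]] }] [P [Q ( )]]]

5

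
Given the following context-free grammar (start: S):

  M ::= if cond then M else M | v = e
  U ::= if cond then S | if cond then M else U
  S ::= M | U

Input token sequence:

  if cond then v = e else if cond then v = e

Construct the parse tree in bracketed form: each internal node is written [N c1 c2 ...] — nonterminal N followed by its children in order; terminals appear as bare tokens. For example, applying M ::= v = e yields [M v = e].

S
U
if cond then M else U
if cond then v = e else U
if cond then v = e else if cond then S
if cond then v = e else if cond then M
if cond then v = e else if cond then v = e

[S [U if cond then [M v = e] else [U if cond then [S [M v = e]]]]]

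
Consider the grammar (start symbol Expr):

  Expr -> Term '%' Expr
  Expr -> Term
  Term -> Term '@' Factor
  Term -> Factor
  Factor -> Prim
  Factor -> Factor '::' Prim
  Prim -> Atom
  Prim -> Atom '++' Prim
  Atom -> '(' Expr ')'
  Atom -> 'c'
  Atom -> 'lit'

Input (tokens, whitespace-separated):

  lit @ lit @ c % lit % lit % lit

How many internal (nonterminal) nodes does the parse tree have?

[Expr [Term [Term [Term [Factor [Prim [Atom lit]]]] @ [Factor [Prim [Atom lit]]]] @ [Factor [Prim [Atom c]]]] % [Expr [Term [Factor [Prim [Atom lit]]]] % [Expr [Term [Factor [Prim [Atom lit]]]] % [Expr [Term [Factor [Prim [Atom lit]]]]]]]]

28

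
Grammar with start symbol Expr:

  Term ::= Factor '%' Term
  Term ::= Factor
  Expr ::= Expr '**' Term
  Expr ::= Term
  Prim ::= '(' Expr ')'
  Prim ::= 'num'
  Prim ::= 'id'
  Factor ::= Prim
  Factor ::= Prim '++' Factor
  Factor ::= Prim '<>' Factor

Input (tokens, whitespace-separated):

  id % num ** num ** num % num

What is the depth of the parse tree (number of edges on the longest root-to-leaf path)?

[Expr [Expr [Expr [Term [Factor [Prim id]] % [Term [Factor [Prim num]]]]] ** [Term [Factor [Prim num]]]] ** [Term [Factor [Prim num]] % [Term [Factor [Prim num]]]]]

7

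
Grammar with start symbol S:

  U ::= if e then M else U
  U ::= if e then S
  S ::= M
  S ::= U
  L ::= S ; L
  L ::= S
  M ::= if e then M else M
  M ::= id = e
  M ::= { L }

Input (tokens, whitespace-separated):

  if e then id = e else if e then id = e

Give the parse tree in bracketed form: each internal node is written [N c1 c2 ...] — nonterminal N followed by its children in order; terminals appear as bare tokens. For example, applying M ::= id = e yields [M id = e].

S
U
if e then M else U
if e then id = e else U
if e then id = e else if e then S
if e then id = e else if e then M
if e then id = e else if e then id = e

[S [U if e then [M id = e] else [U if e then [S [M id = e]]]]]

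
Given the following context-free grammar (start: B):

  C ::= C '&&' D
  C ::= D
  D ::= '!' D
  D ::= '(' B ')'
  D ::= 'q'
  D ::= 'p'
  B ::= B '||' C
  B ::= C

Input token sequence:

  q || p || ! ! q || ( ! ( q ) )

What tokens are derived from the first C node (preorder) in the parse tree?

[B [B [B [B [C [D q]]] || [C [D p]]] || [C [D ! [D ! [D q]]]]] || [C [D ( [B [C [D ! [D ( [B [C [D q]]] )]]]] )]]]

q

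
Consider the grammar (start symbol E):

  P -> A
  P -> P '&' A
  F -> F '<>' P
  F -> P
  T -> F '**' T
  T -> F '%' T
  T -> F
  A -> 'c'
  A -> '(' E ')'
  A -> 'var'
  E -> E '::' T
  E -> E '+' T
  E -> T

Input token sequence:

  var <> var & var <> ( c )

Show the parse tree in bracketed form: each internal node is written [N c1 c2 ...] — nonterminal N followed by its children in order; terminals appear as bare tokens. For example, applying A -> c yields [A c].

[E [T [F [F [F [P [A var]]] <> [P [P [A var]] & [A var]]] <> [P [A ( [E [T [F [P [A c]]]]] )]]]]]

E
T
F
F <> P
F <> P <> P
P <> P <> P
A <> P <> P
var <> P <> P
var <> P & A <> P
var <> A & A <> P
var <> var & A <> P
var <> var & var <> P
var <> var & var <> A
var <> var & var <> ( E )
var <> var & var <> ( T )
var <> var & var <> ( F )
var <> var & var <> ( P )
var <> var & var <> ( A )
var <> var & var <> ( c )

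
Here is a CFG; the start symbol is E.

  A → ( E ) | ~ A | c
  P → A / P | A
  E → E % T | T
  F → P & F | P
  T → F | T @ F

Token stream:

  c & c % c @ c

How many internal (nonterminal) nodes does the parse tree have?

[E [E [T [F [P [A c]] & [F [P [A c]]]]]] % [T [T [F [P [A c]]]] @ [F [P [A c]]]]]

17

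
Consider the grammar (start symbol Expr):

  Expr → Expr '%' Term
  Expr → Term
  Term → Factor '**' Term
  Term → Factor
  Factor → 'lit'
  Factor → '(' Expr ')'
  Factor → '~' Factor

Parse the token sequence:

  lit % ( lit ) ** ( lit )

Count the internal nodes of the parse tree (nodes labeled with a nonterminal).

14

[Expr [Expr [Term [Factor lit]]] % [Term [Factor ( [Expr [Term [Factor lit]]] )] ** [Term [Factor ( [Expr [Term [Factor lit]]] )]]]]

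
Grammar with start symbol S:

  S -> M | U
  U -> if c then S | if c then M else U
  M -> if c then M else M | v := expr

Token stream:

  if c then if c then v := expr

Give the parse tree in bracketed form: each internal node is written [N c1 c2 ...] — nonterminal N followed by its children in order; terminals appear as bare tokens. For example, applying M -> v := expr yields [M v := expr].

[S [U if c then [S [U if c then [S [M v := expr]]]]]]

S
U
if c then S
if c then U
if c then if c then S
if c then if c then M
if c then if c then v := expr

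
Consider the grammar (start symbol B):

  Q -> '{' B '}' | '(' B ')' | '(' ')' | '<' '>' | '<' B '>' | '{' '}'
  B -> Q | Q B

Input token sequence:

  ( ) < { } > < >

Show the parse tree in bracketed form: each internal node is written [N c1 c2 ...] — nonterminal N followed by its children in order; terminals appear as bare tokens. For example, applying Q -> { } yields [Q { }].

[B [Q ( )] [B [Q < [B [Q { }]] >] [B [Q < >]]]]

B
Q B
( ) B
( ) Q B
( ) < B > B
( ) < Q > B
( ) < { } > B
( ) < { } > Q
( ) < { } > < >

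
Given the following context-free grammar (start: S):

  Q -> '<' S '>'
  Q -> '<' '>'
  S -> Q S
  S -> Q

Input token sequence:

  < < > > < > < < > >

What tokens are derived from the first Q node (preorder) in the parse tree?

[S [Q < [S [Q < >]] >] [S [Q < >] [S [Q < [S [Q < >]] >]]]]

< < > >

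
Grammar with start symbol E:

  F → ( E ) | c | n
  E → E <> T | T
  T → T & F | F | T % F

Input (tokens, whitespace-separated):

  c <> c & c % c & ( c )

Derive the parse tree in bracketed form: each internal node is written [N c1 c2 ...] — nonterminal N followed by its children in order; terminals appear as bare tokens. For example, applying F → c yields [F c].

[E [E [T [F c]]] <> [T [T [T [T [F c]] & [F c]] % [F c]] & [F ( [E [T [F c]]] )]]]

E
E <> T
T <> T
F <> T
c <> T
c <> T & F
c <> T % F & F
c <> T & F % F & F
c <> F & F % F & F
c <> c & F % F & F
c <> c & c % F & F
c <> c & c % c & F
c <> c & c % c & ( E )
c <> c & c % c & ( T )
c <> c & c % c & ( F )
c <> c & c % c & ( c )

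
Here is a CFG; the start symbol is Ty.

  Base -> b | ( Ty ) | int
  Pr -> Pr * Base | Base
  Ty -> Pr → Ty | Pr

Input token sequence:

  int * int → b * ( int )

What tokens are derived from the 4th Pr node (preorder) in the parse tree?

b

[Ty [Pr [Pr [Base int]] * [Base int]] → [Ty [Pr [Pr [Base b]] * [Base ( [Ty [Pr [Base int]]] )]]]]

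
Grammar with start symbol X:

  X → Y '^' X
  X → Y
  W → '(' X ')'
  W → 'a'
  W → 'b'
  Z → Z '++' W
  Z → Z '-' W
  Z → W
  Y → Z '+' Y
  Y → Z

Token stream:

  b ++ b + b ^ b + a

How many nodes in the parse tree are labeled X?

2

[X [Y [Z [Z [W b]] ++ [W b]] + [Y [Z [W b]]]] ^ [X [Y [Z [W b]] + [Y [Z [W a]]]]]]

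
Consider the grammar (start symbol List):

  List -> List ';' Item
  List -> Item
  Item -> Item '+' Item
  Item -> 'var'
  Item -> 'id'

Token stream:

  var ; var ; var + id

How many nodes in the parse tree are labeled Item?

5

[List [List [List [Item var]] ; [Item var]] ; [Item [Item var] + [Item id]]]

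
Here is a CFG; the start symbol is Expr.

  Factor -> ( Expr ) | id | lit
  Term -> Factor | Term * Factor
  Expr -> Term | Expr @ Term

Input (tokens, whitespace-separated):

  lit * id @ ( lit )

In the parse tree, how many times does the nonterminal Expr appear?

3

[Expr [Expr [Term [Term [Factor lit]] * [Factor id]]] @ [Term [Factor ( [Expr [Term [Factor lit]]] )]]]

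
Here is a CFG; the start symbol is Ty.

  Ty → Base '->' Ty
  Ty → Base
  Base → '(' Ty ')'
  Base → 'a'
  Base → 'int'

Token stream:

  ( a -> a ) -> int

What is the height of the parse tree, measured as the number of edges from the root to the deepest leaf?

[Ty [Base ( [Ty [Base a] -> [Ty [Base a]]] )] -> [Ty [Base int]]]

5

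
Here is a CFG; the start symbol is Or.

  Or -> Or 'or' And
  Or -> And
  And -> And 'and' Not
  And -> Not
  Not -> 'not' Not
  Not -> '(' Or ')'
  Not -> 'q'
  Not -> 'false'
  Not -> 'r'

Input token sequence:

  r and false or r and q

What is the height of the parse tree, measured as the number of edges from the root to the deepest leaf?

[Or [Or [And [And [Not r]] and [Not false]]] or [And [And [Not r]] and [Not q]]]

5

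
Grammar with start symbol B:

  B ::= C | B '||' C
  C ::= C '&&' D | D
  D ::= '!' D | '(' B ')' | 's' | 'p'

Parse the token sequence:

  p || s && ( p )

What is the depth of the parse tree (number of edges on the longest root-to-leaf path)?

[B [B [C [D p]]] || [C [C [D s]] && [D ( [B [C [D p]]] )]]]

6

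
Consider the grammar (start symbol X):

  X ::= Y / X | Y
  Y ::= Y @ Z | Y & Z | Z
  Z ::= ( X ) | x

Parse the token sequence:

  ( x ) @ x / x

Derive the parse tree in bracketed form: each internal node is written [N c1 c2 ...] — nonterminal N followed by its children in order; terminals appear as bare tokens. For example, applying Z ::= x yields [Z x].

[X [Y [Y [Z ( [X [Y [Z x]]] )]] @ [Z x]] / [X [Y [Z x]]]]

X
Y / X
Y @ Z / X
Z @ Z / X
( X ) @ Z / X
( Y ) @ Z / X
( Z ) @ Z / X
( x ) @ Z / X
( x ) @ x / X
( x ) @ x / Y
( x ) @ x / Z
( x ) @ x / x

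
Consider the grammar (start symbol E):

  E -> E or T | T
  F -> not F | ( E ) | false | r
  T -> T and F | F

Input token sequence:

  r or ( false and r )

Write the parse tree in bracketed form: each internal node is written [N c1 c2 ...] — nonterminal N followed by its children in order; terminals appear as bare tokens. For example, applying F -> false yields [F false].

E
E or T
T or T
F or T
r or T
r or F
r or ( E )
r or ( T )
r or ( T and F )
r or ( F and F )
r or ( false and F )
r or ( false and r )

[E [E [T [F r]]] or [T [F ( [E [T [T [F false]] and [F r]]] )]]]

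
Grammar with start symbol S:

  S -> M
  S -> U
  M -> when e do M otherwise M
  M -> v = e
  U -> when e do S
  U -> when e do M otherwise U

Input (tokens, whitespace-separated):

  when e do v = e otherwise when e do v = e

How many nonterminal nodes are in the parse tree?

6

[S [U when e do [M v = e] otherwise [U when e do [S [M v = e]]]]]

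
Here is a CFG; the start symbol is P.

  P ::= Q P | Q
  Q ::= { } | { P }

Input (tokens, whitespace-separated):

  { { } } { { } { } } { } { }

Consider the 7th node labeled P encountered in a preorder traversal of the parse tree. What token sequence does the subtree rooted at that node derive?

[P [Q { [P [Q { }]] }] [P [Q { [P [Q { }] [P [Q { }]]] }] [P [Q { }] [P [Q { }]]]]]

{ }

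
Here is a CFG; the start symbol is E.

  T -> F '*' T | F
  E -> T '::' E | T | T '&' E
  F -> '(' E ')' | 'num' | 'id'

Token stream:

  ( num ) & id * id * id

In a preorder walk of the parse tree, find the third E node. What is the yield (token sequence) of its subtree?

[E [T [F ( [E [T [F num]]] )]] & [E [T [F id] * [T [F id] * [T [F id]]]]]]

id * id * id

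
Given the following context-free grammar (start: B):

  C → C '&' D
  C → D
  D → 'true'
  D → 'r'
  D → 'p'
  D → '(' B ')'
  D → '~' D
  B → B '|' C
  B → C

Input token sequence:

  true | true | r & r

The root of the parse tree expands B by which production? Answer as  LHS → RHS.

[B [B [B [C [D true]]] | [C [D true]]] | [C [C [D r]] & [D r]]]

B → B '|' C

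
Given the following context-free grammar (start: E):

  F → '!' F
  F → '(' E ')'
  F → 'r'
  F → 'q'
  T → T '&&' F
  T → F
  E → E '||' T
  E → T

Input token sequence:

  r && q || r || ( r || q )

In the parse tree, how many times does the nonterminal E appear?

[E [E [E [T [T [F r]] && [F q]]] || [T [F r]]] || [T [F ( [E [E [T [F r]]] || [T [F q]]] )]]]

5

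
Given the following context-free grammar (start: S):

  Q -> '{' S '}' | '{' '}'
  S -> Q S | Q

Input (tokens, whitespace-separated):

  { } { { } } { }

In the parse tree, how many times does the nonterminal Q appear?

[S [Q { }] [S [Q { [S [Q { }]] }] [S [Q { }]]]]

4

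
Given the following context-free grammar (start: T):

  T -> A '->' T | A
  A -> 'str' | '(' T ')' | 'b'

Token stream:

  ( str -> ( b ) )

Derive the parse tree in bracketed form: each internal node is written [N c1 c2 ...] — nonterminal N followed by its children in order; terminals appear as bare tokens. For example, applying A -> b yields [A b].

[T [A ( [T [A str] -> [T [A ( [T [A b]] )]]] )]]

T
A
( T )
( A -> T )
( str -> T )
( str -> A )
( str -> ( T ) )
( str -> ( A ) )
( str -> ( b ) )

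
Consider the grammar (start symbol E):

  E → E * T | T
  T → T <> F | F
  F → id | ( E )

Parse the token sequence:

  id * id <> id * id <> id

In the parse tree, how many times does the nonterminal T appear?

[E [E [E [T [F id]]] * [T [T [F id]] <> [F id]]] * [T [T [F id]] <> [F id]]]

5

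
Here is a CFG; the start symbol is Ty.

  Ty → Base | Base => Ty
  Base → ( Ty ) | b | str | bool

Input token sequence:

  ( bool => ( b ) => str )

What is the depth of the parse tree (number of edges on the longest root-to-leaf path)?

[Ty [Base ( [Ty [Base bool] => [Ty [Base ( [Ty [Base b]] )] => [Ty [Base str]]]] )]]

7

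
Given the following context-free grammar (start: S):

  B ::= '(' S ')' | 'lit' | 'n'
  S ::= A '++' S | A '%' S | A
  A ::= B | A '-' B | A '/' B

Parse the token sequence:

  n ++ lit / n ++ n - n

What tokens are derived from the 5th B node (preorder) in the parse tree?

n

[S [A [B n]] ++ [S [A [A [B lit]] / [B n]] ++ [S [A [A [B n]] - [B n]]]]]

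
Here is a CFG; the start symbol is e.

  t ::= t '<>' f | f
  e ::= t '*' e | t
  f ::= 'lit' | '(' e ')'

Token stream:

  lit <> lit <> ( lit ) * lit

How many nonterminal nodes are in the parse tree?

13

[e [t [t [t [f lit]] <> [f lit]] <> [f ( [e [t [f lit]]] )]] * [e [t [f lit]]]]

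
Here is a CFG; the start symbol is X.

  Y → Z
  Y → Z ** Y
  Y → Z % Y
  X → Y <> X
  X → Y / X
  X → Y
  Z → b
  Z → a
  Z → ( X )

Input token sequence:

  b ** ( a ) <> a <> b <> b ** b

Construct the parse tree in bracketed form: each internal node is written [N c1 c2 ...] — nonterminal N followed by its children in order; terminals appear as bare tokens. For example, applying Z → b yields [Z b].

X
Y <> X
Z ** Y <> X
b ** Y <> X
b ** Z <> X
b ** ( X ) <> X
b ** ( Y ) <> X
b ** ( Z ) <> X
b ** ( a ) <> X
b ** ( a ) <> Y <> X
b ** ( a ) <> Z <> X
b ** ( a ) <> a <> X
b ** ( a ) <> a <> Y <> X
b ** ( a ) <> a <> Z <> X
b ** ( a ) <> a <> b <> X
b ** ( a ) <> a <> b <> Y
b ** ( a ) <> a <> b <> Z ** Y
b ** ( a ) <> a <> b <> b ** Y
b ** ( a ) <> a <> b <> b ** Z
b ** ( a ) <> a <> b <> b ** b

[X [Y [Z b] ** [Y [Z ( [X [Y [Z a]]] )]]] <> [X [Y [Z a]] <> [X [Y [Z b]] <> [X [Y [Z b] ** [Y [Z b]]]]]]]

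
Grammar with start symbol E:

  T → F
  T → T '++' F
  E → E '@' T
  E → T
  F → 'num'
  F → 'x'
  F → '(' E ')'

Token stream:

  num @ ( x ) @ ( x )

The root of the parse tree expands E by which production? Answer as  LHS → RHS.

[E [E [E [T [F num]]] @ [T [F ( [E [T [F x]]] )]]] @ [T [F ( [E [T [F x]]] )]]]

E → E '@' T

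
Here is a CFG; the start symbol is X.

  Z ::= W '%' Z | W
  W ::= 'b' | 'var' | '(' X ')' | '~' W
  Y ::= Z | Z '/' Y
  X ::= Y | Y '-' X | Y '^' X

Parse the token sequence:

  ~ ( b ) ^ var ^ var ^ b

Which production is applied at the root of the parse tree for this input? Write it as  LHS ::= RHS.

X ::= Y '^' X

[X [Y [Z [W ~ [W ( [X [Y [Z [W b]]]] )]]]] ^ [X [Y [Z [W var]]] ^ [X [Y [Z [W var]]] ^ [X [Y [Z [W b]]]]]]]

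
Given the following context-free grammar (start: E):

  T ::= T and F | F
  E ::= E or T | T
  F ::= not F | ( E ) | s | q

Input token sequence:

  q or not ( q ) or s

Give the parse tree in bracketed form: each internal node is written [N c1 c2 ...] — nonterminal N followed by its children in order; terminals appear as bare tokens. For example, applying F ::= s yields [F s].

[E [E [E [T [F q]]] or [T [F not [F ( [E [T [F q]]] )]]]] or [T [F s]]]

E
E or T
E or T or T
T or T or T
F or T or T
q or T or T
q or F or T
q or not F or T
q or not ( E ) or T
q or not ( T ) or T
q or not ( F ) or T
q or not ( q ) or T
q or not ( q ) or F
q or not ( q ) or s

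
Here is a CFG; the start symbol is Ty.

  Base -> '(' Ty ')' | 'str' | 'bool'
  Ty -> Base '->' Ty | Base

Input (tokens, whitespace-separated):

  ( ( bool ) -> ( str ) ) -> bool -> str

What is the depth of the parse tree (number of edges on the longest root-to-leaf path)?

[Ty [Base ( [Ty [Base ( [Ty [Base bool]] )] -> [Ty [Base ( [Ty [Base str]] )]]] )] -> [Ty [Base bool] -> [Ty [Base str]]]]

7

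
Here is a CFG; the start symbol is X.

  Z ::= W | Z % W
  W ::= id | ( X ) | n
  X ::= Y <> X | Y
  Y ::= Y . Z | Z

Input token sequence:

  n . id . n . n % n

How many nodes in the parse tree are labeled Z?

[X [Y [Y [Y [Y [Z [W n]]] . [Z [W id]]] . [Z [W n]]] . [Z [Z [W n]] % [W n]]]]

5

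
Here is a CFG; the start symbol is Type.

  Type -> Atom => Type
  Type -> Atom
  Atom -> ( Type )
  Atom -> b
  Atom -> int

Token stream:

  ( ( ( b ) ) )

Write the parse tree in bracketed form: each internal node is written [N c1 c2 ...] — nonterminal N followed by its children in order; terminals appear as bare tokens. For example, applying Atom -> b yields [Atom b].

Type
Atom
( Type )
( Atom )
( ( Type ) )
( ( Atom ) )
( ( ( Type ) ) )
( ( ( Atom ) ) )
( ( ( b ) ) )

[Type [Atom ( [Type [Atom ( [Type [Atom ( [Type [Atom b]] )]] )]] )]]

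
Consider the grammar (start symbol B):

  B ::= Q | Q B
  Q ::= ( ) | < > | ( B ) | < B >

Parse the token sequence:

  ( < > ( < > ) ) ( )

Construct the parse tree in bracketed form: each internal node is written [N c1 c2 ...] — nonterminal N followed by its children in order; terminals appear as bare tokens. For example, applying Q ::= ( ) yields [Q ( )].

[B [Q ( [B [Q < >] [B [Q ( [B [Q < >]] )]]] )] [B [Q ( )]]]

B
Q B
( B ) B
( Q B ) B
( < > B ) B
( < > Q ) B
( < > ( B ) ) B
( < > ( Q ) ) B
( < > ( < > ) ) B
( < > ( < > ) ) Q
( < > ( < > ) ) ( )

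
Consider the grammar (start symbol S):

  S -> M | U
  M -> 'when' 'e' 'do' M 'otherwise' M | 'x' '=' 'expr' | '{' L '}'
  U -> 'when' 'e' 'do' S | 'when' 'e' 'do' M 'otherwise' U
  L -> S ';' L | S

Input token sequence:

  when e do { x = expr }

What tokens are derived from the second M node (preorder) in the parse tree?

[S [U when e do [S [M { [L [S [M x = expr]]] }]]]]

x = expr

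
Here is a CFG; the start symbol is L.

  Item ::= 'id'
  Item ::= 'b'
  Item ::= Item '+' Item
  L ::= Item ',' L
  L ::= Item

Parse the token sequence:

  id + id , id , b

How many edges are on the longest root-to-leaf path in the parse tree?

4

[L [Item [Item id] + [Item id]] , [L [Item id] , [L [Item b]]]]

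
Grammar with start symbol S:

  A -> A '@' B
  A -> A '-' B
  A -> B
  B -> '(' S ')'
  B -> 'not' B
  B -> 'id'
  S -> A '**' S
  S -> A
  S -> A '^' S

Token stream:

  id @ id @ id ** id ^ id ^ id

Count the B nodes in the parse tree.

6

[S [A [A [A [B id]] @ [B id]] @ [B id]] ** [S [A [B id]] ^ [S [A [B id]] ^ [S [A [B id]]]]]]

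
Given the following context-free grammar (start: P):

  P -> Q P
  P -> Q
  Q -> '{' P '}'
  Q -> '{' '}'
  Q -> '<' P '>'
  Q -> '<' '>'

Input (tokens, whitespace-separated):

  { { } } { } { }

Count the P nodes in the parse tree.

4

[P [Q { [P [Q { }]] }] [P [Q { }] [P [Q { }]]]]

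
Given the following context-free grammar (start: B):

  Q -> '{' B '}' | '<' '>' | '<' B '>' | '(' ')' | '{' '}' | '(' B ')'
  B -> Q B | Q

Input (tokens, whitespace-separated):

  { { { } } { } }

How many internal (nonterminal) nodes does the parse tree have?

[B [Q { [B [Q { [B [Q { }]] }] [B [Q { }]]] }]]

8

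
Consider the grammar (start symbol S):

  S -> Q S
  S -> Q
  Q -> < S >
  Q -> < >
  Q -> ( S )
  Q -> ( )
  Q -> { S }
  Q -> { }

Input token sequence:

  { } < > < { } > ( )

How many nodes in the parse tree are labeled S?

[S [Q { }] [S [Q < >] [S [Q < [S [Q { }]] >] [S [Q ( )]]]]]

5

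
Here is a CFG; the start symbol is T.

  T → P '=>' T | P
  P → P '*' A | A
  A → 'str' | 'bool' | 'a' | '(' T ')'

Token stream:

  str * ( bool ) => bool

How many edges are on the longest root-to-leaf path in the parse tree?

6

[T [P [P [A str]] * [A ( [T [P [A bool]]] )]] => [T [P [A bool]]]]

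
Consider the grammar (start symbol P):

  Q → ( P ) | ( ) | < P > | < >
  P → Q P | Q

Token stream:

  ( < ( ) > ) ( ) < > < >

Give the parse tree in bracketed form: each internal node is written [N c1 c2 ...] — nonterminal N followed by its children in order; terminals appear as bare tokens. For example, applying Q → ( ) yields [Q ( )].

[P [Q ( [P [Q < [P [Q ( )]] >]] )] [P [Q ( )] [P [Q < >] [P [Q < >]]]]]

P
Q P
( P ) P
( Q ) P
( < P > ) P
( < Q > ) P
( < ( ) > ) P
( < ( ) > ) Q P
( < ( ) > ) ( ) P
( < ( ) > ) ( ) Q P
( < ( ) > ) ( ) < > P
( < ( ) > ) ( ) < > Q
( < ( ) > ) ( ) < > < >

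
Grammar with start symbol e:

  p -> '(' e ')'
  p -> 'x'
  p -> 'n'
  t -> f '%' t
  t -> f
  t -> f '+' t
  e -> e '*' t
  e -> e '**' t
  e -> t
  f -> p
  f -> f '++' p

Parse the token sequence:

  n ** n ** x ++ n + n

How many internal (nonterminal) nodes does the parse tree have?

17

[e [e [e [t [f [p n]]]] ** [t [f [p n]]]] ** [t [f [f [p x]] ++ [p n]] + [t [f [p n]]]]]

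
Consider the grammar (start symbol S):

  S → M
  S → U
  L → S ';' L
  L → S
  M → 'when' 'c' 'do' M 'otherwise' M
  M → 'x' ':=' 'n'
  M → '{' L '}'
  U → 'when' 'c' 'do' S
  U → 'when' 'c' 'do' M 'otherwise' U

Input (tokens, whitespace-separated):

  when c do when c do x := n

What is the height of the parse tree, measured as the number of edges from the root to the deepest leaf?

6

[S [U when c do [S [U when c do [S [M x := n]]]]]]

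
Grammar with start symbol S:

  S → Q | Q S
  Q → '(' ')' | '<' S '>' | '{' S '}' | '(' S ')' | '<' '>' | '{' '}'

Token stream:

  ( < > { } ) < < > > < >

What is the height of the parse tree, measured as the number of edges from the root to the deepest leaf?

[S [Q ( [S [Q < >] [S [Q { }]]] )] [S [Q < [S [Q < >]] >] [S [Q < >]]]]

5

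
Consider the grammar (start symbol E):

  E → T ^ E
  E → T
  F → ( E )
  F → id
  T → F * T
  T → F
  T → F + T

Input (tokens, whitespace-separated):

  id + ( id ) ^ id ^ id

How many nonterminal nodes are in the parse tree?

[E [T [F id] + [T [F ( [E [T [F id]]] )]]] ^ [E [T [F id]] ^ [E [T [F id]]]]]

14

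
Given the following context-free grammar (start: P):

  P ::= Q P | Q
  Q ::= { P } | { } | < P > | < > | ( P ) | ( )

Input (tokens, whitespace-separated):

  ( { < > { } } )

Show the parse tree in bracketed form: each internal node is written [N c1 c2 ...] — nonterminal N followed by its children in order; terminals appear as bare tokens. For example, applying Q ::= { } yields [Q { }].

[P [Q ( [P [Q { [P [Q < >] [P [Q { }]]] }]] )]]

P
Q
( P )
( Q )
( { P } )
( { Q P } )
( { < > P } )
( { < > Q } )
( { < > { } } )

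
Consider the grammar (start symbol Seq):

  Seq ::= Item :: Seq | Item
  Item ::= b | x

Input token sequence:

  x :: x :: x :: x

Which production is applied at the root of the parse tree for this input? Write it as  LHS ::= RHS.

Seq ::= Item :: Seq

[Seq [Item x] :: [Seq [Item x] :: [Seq [Item x] :: [Seq [Item x]]]]]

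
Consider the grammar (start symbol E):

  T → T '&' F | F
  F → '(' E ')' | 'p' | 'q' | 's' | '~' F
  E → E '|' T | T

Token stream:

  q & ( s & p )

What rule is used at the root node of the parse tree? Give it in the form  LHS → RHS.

E → T

[E [T [T [F q]] & [F ( [E [T [T [F s]] & [F p]]] )]]]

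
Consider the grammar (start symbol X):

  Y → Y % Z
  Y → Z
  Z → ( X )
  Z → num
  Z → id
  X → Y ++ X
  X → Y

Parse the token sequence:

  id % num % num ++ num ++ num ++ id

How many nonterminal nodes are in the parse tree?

[X [Y [Y [Y [Z id]] % [Z num]] % [Z num]] ++ [X [Y [Z num]] ++ [X [Y [Z num]] ++ [X [Y [Z id]]]]]]

16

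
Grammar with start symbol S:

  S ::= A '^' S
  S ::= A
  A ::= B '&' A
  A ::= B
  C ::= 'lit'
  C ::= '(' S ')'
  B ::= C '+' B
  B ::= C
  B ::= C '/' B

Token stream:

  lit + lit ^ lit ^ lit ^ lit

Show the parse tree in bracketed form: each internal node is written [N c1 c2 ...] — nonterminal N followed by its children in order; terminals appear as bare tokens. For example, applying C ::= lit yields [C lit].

S
A ^ S
B ^ S
C + B ^ S
lit + B ^ S
lit + C ^ S
lit + lit ^ S
lit + lit ^ A ^ S
lit + lit ^ B ^ S
lit + lit ^ C ^ S
lit + lit ^ lit ^ S
lit + lit ^ lit ^ A ^ S
lit + lit ^ lit ^ B ^ S
lit + lit ^ lit ^ C ^ S
lit + lit ^ lit ^ lit ^ S
lit + lit ^ lit ^ lit ^ A
lit + lit ^ lit ^ lit ^ B
lit + lit ^ lit ^ lit ^ C
lit + lit ^ lit ^ lit ^ lit

[S [A [B [C lit] + [B [C lit]]]] ^ [S [A [B [C lit]]] ^ [S [A [B [C lit]]] ^ [S [A [B [C lit]]]]]]]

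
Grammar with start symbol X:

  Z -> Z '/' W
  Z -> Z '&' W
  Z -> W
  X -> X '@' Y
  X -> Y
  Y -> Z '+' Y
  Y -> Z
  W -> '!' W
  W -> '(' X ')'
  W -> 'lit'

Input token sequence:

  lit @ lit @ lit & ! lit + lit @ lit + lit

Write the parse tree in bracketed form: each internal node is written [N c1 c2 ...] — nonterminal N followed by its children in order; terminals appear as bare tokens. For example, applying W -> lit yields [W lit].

[X [X [X [X [Y [Z [W lit]]]] @ [Y [Z [W lit]]]] @ [Y [Z [Z [W lit]] & [W ! [W lit]]] + [Y [Z [W lit]]]]] @ [Y [Z [W lit]] + [Y [Z [W lit]]]]]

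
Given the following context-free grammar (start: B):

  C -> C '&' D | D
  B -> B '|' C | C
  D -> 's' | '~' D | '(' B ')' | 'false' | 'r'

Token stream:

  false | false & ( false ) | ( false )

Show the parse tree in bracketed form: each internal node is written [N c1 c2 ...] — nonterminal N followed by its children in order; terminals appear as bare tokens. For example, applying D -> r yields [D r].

B
B | C
B | C | C
C | C | C
D | C | C
false | C | C
false | C & D | C
false | D & D | C
false | false & D | C
false | false & ( B ) | C
false | false & ( C ) | C
false | false & ( D ) | C
false | false & ( false ) | C
false | false & ( false ) | D
false | false & ( false ) | ( B )
false | false & ( false ) | ( C )
false | false & ( false ) | ( D )
false | false & ( false ) | ( false )

[B [B [B [C [D false]]] | [C [C [D false]] & [D ( [B [C [D false]]] )]]] | [C [D ( [B [C [D false]]] )]]]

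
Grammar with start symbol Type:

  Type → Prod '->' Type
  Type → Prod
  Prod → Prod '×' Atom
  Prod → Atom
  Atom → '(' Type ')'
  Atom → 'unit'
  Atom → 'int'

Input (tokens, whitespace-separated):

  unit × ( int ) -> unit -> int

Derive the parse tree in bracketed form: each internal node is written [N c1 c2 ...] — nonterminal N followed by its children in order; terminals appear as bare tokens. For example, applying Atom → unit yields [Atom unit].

Type
Prod -> Type
Prod × Atom -> Type
Atom × Atom -> Type
unit × Atom -> Type
unit × ( Type ) -> Type
unit × ( Prod ) -> Type
unit × ( Atom ) -> Type
unit × ( int ) -> Type
unit × ( int ) -> Prod -> Type
unit × ( int ) -> Atom -> Type
unit × ( int ) -> unit -> Type
unit × ( int ) -> unit -> Prod
unit × ( int ) -> unit -> Atom
unit × ( int ) -> unit -> int

[Type [Prod [Prod [Atom unit]] × [Atom ( [Type [Prod [Atom int]]] )]] -> [Type [Prod [Atom unit]] -> [Type [Prod [Atom int]]]]]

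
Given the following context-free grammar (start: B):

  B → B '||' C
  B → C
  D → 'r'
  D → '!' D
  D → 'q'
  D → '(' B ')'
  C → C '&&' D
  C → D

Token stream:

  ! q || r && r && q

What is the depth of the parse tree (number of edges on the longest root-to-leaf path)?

[B [B [C [D ! [D q]]]] || [C [C [C [D r]] && [D r]] && [D q]]]

5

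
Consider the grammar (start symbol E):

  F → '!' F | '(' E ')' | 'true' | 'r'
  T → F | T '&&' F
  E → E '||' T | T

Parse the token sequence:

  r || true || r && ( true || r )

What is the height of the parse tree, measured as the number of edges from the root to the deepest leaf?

7

[E [E [E [T [F r]]] || [T [F true]]] || [T [T [F r]] && [F ( [E [E [T [F true]]] || [T [F r]]] )]]]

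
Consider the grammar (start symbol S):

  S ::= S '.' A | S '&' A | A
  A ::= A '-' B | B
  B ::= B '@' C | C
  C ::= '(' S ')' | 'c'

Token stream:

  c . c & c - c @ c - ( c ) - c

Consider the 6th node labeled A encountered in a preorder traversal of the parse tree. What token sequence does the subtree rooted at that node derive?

[S [S [S [A [B [C c]]]] . [A [B [C c]]]] & [A [A [A [A [B [C c]]] - [B [B [C c]] @ [C c]]] - [B [C ( [S [A [B [C c]]]] )]]] - [B [C c]]]]

c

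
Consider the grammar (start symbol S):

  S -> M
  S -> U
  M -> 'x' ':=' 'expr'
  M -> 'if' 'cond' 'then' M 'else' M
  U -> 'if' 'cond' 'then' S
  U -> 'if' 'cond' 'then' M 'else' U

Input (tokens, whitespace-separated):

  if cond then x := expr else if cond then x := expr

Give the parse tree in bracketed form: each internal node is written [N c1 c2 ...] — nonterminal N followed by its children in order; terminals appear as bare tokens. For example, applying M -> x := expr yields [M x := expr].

[S [U if cond then [M x := expr] else [U if cond then [S [M x := expr]]]]]

S
U
if cond then M else U
if cond then x := expr else U
if cond then x := expr else if cond then S
if cond then x := expr else if cond then M
if cond then x := expr else if cond then x := expr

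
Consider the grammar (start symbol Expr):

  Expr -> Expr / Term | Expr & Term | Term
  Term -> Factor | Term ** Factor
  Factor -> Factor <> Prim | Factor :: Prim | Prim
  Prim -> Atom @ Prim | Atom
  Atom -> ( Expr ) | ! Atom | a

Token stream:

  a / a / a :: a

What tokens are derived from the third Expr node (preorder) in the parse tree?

a

[Expr [Expr [Expr [Term [Factor [Prim [Atom a]]]]] / [Term [Factor [Prim [Atom a]]]]] / [Term [Factor [Factor [Prim [Atom a]]] :: [Prim [Atom a]]]]]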